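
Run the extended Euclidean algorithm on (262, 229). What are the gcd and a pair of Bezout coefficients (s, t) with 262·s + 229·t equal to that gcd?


Euclidean algorithm on (262, 229) — divide until remainder is 0:
  262 = 1 · 229 + 33
  229 = 6 · 33 + 31
  33 = 1 · 31 + 2
  31 = 15 · 2 + 1
  2 = 2 · 1 + 0
gcd(262, 229) = 1.
Track Bezout coefficients alongside the remainders: start with r₀ = 262 = a·1 + b·0 (s = 1, t = 0) and r₁ = 229 = a·0 + b·1 (s = 0, t = 1); each new remainder r_{k+1} = r_{k-1} − q_k·r_k inherits s_{k+1} = s_{k-1} − q_k·s_k, t_{k+1} = t_{k-1} − q_k·t_k, so r_k = a·s_k + b·t_k at every step:
  q = 1: r = 33, s = 1 − 1·0 = 1, t = 0 − 1·1 = -1  (check: 262·1 + 229·(-1) = 33)
  q = 6: r = 31, s = 0 − 6·1 = -6, t = 1 − 6·(-1) = 7  (check: 262·(-6) + 229·7 = 31)
  q = 1: r = 2, s = 1 − 1·(-6) = 7, t = -1 − 1·7 = -8  (check: 262·7 + 229·(-8) = 2)
  q = 15: r = 1, s = -6 − 15·7 = -111, t = 7 − 15·(-8) = 127  (check: 262·(-111) + 229·127 = 1)
The row with r = 1 (the gcd) gives the Bezout coefficients s = -111, t = 127.
Result: 262 · (-111) + 229 · (127) = 1.

gcd(262, 229) = 1; s = -111, t = 127 (check: 262·(-111) + 229·127 = 1).


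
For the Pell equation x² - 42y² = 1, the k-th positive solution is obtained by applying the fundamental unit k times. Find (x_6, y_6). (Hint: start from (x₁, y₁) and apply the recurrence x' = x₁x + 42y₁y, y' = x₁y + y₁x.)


Step 1: Find the fundamental solution (x₁, y₁) of x² - 42y² = 1.
  Expand √42 as a continued fraction. a₀ = ⌊√42⌋ = 6; iterate m_{k+1} = d_k·a_k − m_k, d_{k+1} = (42 − m_{k+1}²)/d_k, a_{k+1} = ⌊(a₀ + m_{k+1})/d_{k+1}⌋ (starting m₀ = 0, d₀ = 1), with convergents p_k = a_k·p_{k-1} + p_{k-2}, q_k = a_k·q_{k-1} + q_{k-2} (p₋₁ = 1, q₋₁ = 0):
  k = 0: a₀ = 6; p₀/q₀ = 6/1; p₀² − 42·q₀² = 36 − 42 = -6.
  k = 1: m = 6, d = 6, a = ⌊(6 + 6)/6⌋ = 2; p/q = (2·6 + 1)/(2·1 + 0) = 13/2; p² − 42·q² = 169 − 168 = 1.
  The first convergent with p² − 42·q² = 1 gives the fundamental solution (x₁, y₁) = (13, 2).
Step 2: Apply the recurrence (x_{n+1}, y_{n+1}) = (x₁x_n + 42y₁y_n, x₁y_n + y₁x_n) repeatedly.
  From (x_1, y_1) = (13, 2): x_2 = 13·13 + 42·2·2 = 337; y_2 = 13·2 + 2·13 = 52.
  From (x_2, y_2) = (337, 52): x_3 = 13·337 + 42·2·52 = 8749; y_3 = 13·52 + 2·337 = 1350.
  From (x_3, y_3) = (8749, 1350): x_4 = 13·8749 + 42·2·1350 = 227137; y_4 = 13·1350 + 2·8749 = 35048.
  From (x_4, y_4) = (227137, 35048): x_5 = 13·227137 + 42·2·35048 = 5896813; y_5 = 13·35048 + 2·227137 = 909898.
  From (x_5, y_5) = (5896813, 909898): x_6 = 13·5896813 + 42·2·909898 = 153090001; y_6 = 13·909898 + 2·5896813 = 23622300.
Step 3: Verify x_6² - 42·y_6² = 23436548406180001 - 23436548406180000 = 1 (should be 1). ✓

(x_1, y_1) = (13, 2); (x_6, y_6) = (153090001, 23622300).


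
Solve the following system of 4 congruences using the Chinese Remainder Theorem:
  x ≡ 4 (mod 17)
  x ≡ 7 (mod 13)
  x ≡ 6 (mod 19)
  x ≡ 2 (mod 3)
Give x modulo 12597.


Product of moduli M = 17 · 13 · 19 · 3 = 12597.
Merge one congruence at a time:
  Start: x ≡ 4 (mod 17).
  Combine with x ≡ 7 (mod 13); new modulus lcm = 221.
    Write x = 4 + 17·t and substitute into x ≡ 7 (mod 13): 17·t ≡ 7 − 4 = 3 (mod 13).
    Reduce coefficients mod 13: 4·t ≡ 3 (mod 13).
    The inverse of 4 mod 13 is 10 (since 4·10 = 40 = 3·13 + 1), so t ≡ 10·3 = 30 ≡ 4 (mod 13).
    Then x = 4 + 17·4 = 72, valid modulo lcm(17, 13) = 221: x ≡ 72 (mod 221).
  Combine with x ≡ 6 (mod 19); new modulus lcm = 4199.
    Write x = 72 + 221·t and substitute into x ≡ 6 (mod 19): 221·t ≡ 6 − 72 = -66 (mod 19).
    Reduce coefficients mod 19: 12·t ≡ 10 (mod 19).
    The inverse of 12 mod 19 is 8 (since 12·8 = 96 = 5·19 + 1), so t ≡ 8·10 = 80 ≡ 4 (mod 19).
    Then x = 72 + 221·4 = 956, valid modulo lcm(221, 19) = 4199: x ≡ 956 (mod 4199).
  Combine with x ≡ 2 (mod 3); new modulus lcm = 12597.
    Write x = 956 + 4199·t and substitute into x ≡ 2 (mod 3): 4199·t ≡ 2 − 956 = -954 (mod 3).
    Reduce coefficients mod 3: 2·t ≡ 0 (mod 3).
    The inverse of 2 mod 3 is 2 (since 2·2 = 4 = 1·3 + 1), so t ≡ 2·0 = 0 ≡ 0 (mod 3).
    Then x = 956 + 4199·0 = 956, valid modulo lcm(4199, 3) = 12597: x ≡ 956 (mod 12597).
Verify against each original: 956 mod 17 = 4, 956 mod 13 = 7, 956 mod 19 = 6, 956 mod 3 = 2.

x ≡ 956 (mod 12597).


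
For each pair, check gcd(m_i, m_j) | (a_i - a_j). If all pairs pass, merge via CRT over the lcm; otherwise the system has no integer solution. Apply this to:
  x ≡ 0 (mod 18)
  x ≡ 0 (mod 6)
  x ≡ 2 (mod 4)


Moduli 18, 6, 4 are not pairwise coprime, so CRT works modulo lcm(m_i) when all pairwise compatibility conditions hold.
Pairwise compatibility: gcd(m_i, m_j) must divide a_i - a_j for every pair.
Merge one congruence at a time:
  Start: x ≡ 0 (mod 18).
  Combine with x ≡ 0 (mod 6): gcd(18, 6) = 6; 0 - 0 = 0, which IS divisible by 6, so compatible.
    Write x = 0 + 18·t and substitute into x ≡ 0 (mod 6): 18·t ≡ 0 − 0 = 0 (mod 6).
    Divide the congruence (and modulus) by g = 6: 3·t ≡ 0 (mod 1).
    Modulo 1 every t works; take t = 0.
    Then x = 0 + 18·0 = 0, valid modulo lcm(18, 6) = 18: x ≡ 0 (mod 18).
  Combine with x ≡ 2 (mod 4): gcd(18, 4) = 2; 2 - 0 = 2, which IS divisible by 2, so compatible.
    Write x = 0 + 18·t and substitute into x ≡ 2 (mod 4): 18·t ≡ 2 − 0 = 2 (mod 4).
    Divide the congruence (and modulus) by g = 2: 9·t ≡ 1 (mod 2).
    Reduce coefficients mod 2: 1·t ≡ 1 (mod 2).
    So t ≡ 1 (mod 2).
    Then x = 0 + 18·1 = 18, valid modulo lcm(18, 4) = 36: x ≡ 18 (mod 36).
Verify: 18 mod 18 = 0, 18 mod 6 = 0, 18 mod 4 = 2.

x ≡ 18 (mod 36).


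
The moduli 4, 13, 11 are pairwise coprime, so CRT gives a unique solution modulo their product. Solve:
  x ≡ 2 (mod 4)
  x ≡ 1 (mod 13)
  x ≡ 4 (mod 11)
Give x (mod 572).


Moduli 4, 13, 11 are pairwise coprime; by CRT there is a unique solution modulo M = 4 · 13 · 11 = 572.
Solve pairwise, accumulating the modulus:
  Start with x ≡ 2 (mod 4).
  Combine with x ≡ 1 (mod 13): since gcd(4, 13) = 1, we get a unique residue mod 52.
    Write x = 2 + 4·t and substitute into x ≡ 1 (mod 13): 4·t ≡ 1 − 2 = -1 (mod 13).
    Reduce coefficients mod 13: 4·t ≡ 12 (mod 13).
    The inverse of 4 mod 13 is 10 (since 4·10 = 40 = 3·13 + 1), so t ≡ 10·12 = 120 ≡ 3 (mod 13).
    Then x = 2 + 4·3 = 14, valid modulo lcm(4, 13) = 52: x ≡ 14 (mod 52).
  Combine with x ≡ 4 (mod 11): since gcd(52, 11) = 1, we get a unique residue mod 572.
    Write x = 14 + 52·t and substitute into x ≡ 4 (mod 11): 52·t ≡ 4 − 14 = -10 (mod 11).
    Reduce coefficients mod 11: 8·t ≡ 1 (mod 11).
    The inverse of 8 mod 11 is 7 (since 8·7 = 56 = 5·11 + 1), so t ≡ 7·1 = 7 ≡ 7 (mod 11).
    Then x = 14 + 52·7 = 378, valid modulo lcm(52, 11) = 572: x ≡ 378 (mod 572).
Verify: 378 mod 4 = 2 ✓, 378 mod 13 = 1 ✓, 378 mod 11 = 4 ✓.

x ≡ 378 (mod 572).


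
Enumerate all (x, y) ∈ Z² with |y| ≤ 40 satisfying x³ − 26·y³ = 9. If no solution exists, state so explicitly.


The equation is x³ - 26y³ = 9. For fixed y, x³ = 26·y³ + 9, so a solution requires the RHS to be a perfect cube.
Strategy: iterate y from -40 to 40, compute RHS = 26·y³ + 9, and check whether it is a (positive or negative) perfect cube.
Check small values of y:
  y = 0: RHS = 9 is not a perfect cube.
  y = 1: RHS = 35 is not a perfect cube.
  y = -1: RHS = -17 is not a perfect cube.
  y = 2: RHS = 217 is not a perfect cube.
  y = -2: RHS = -199 is not a perfect cube.
  y = 3: RHS = 711 is not a perfect cube.
  y = -3: RHS = -693 is not a perfect cube.
Continuing the search up to |y| = 40 finds no solutions either.
No (x, y) in the scanned range satisfies the equation.

No integer solutions with |y| ≤ 40.


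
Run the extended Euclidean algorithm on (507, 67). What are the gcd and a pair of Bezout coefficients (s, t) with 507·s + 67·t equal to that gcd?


Euclidean algorithm on (507, 67) — divide until remainder is 0:
  507 = 7 · 67 + 38
  67 = 1 · 38 + 29
  38 = 1 · 29 + 9
  29 = 3 · 9 + 2
  9 = 4 · 2 + 1
  2 = 2 · 1 + 0
gcd(507, 67) = 1.
Track Bezout coefficients alongside the remainders: start with r₀ = 507 = a·1 + b·0 (s = 1, t = 0) and r₁ = 67 = a·0 + b·1 (s = 0, t = 1); each new remainder r_{k+1} = r_{k-1} − q_k·r_k inherits s_{k+1} = s_{k-1} − q_k·s_k, t_{k+1} = t_{k-1} − q_k·t_k, so r_k = a·s_k + b·t_k at every step:
  q = 7: r = 38, s = 1 − 7·0 = 1, t = 0 − 7·1 = -7  (check: 507·1 + 67·(-7) = 38)
  q = 1: r = 29, s = 0 − 1·1 = -1, t = 1 − 1·(-7) = 8  (check: 507·(-1) + 67·8 = 29)
  q = 1: r = 9, s = 1 − 1·(-1) = 2, t = -7 − 1·8 = -15  (check: 507·2 + 67·(-15) = 9)
  q = 3: r = 2, s = -1 − 3·2 = -7, t = 8 − 3·(-15) = 53  (check: 507·(-7) + 67·53 = 2)
  q = 4: r = 1, s = 2 − 4·(-7) = 30, t = -15 − 4·53 = -227  (check: 507·30 + 67·(-227) = 1)
The row with r = 1 (the gcd) gives the Bezout coefficients s = 30, t = -227.
Result: 507 · (30) + 67 · (-227) = 1.

gcd(507, 67) = 1; s = 30, t = -227 (check: 507·30 + 67·(-227) = 1).


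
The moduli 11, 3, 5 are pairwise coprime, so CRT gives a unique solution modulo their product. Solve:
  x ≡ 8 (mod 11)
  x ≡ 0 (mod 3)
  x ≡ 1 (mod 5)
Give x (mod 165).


Moduli 11, 3, 5 are pairwise coprime; by CRT there is a unique solution modulo M = 11 · 3 · 5 = 165.
Solve pairwise, accumulating the modulus:
  Start with x ≡ 8 (mod 11).
  Combine with x ≡ 0 (mod 3): since gcd(11, 3) = 1, we get a unique residue mod 33.
    Write x = 8 + 11·t and substitute into x ≡ 0 (mod 3): 11·t ≡ 0 − 8 = -8 (mod 3).
    Reduce coefficients mod 3: 2·t ≡ 1 (mod 3).
    The inverse of 2 mod 3 is 2 (since 2·2 = 4 = 1·3 + 1), so t ≡ 2·1 = 2 ≡ 2 (mod 3).
    Then x = 8 + 11·2 = 30, valid modulo lcm(11, 3) = 33: x ≡ 30 (mod 33).
  Combine with x ≡ 1 (mod 5): since gcd(33, 5) = 1, we get a unique residue mod 165.
    Write x = 30 + 33·t and substitute into x ≡ 1 (mod 5): 33·t ≡ 1 − 30 = -29 (mod 5).
    Reduce coefficients mod 5: 3·t ≡ 1 (mod 5).
    The inverse of 3 mod 5 is 2 (since 3·2 = 6 = 1·5 + 1), so t ≡ 2·1 = 2 ≡ 2 (mod 5).
    Then x = 30 + 33·2 = 96, valid modulo lcm(33, 5) = 165: x ≡ 96 (mod 165).
Verify: 96 mod 11 = 8 ✓, 96 mod 3 = 0 ✓, 96 mod 5 = 1 ✓.

x ≡ 96 (mod 165).


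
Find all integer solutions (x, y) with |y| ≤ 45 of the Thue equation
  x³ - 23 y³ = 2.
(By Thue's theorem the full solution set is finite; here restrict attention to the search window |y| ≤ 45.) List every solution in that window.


The equation is x³ - 23y³ = 2. For fixed y, x³ = 23·y³ + 2, so a solution requires the RHS to be a perfect cube.
Strategy: iterate y from -45 to 45, compute RHS = 23·y³ + 2, and check whether it is a (positive or negative) perfect cube.
Check small values of y:
  y = 0: RHS = 2 is not a perfect cube.
  y = 1: RHS = 25 is not a perfect cube.
  y = -1: RHS = -21 is not a perfect cube.
  y = 2: RHS = 186 is not a perfect cube.
  y = -2: RHS = -182 is not a perfect cube.
  y = 3: RHS = 623 is not a perfect cube.
  y = -3: RHS = -619 is not a perfect cube.
Continuing the search up to |y| = 45 finds no solutions either.
No (x, y) in the scanned range satisfies the equation.

No integer solutions with |y| ≤ 45.


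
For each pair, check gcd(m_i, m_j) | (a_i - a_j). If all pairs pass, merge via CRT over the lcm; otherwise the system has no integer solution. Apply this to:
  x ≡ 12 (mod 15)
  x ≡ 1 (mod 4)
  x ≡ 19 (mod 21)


Moduli 15, 4, 21 are not pairwise coprime, so CRT works modulo lcm(m_i) when all pairwise compatibility conditions hold.
Pairwise compatibility: gcd(m_i, m_j) must divide a_i - a_j for every pair.
Merge one congruence at a time:
  Start: x ≡ 12 (mod 15).
  Combine with x ≡ 1 (mod 4): gcd(15, 4) = 1; 1 - 12 = -11, which IS divisible by 1, so compatible.
    Write x = 12 + 15·t and substitute into x ≡ 1 (mod 4): 15·t ≡ 1 − 12 = -11 (mod 4).
    Reduce coefficients mod 4: 3·t ≡ 1 (mod 4).
    The inverse of 3 mod 4 is 3 (since 3·3 = 9 = 2·4 + 1), so t ≡ 3·1 = 3 ≡ 3 (mod 4).
    Then x = 12 + 15·3 = 57, valid modulo lcm(15, 4) = 60: x ≡ 57 (mod 60).
  Combine with x ≡ 19 (mod 21): gcd(60, 21) = 3, and 19 - 57 = -38 is NOT divisible by 3.
    ⇒ system is inconsistent (no integer solution).

No solution (the system is inconsistent).


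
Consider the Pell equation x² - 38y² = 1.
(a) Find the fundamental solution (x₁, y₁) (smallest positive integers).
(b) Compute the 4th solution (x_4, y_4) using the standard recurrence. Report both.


Step 1: Find the fundamental solution (x₁, y₁) of x² - 38y² = 1.
  Expand √38 as a continued fraction. a₀ = ⌊√38⌋ = 6; iterate m_{k+1} = d_k·a_k − m_k, d_{k+1} = (38 − m_{k+1}²)/d_k, a_{k+1} = ⌊(a₀ + m_{k+1})/d_{k+1}⌋ (starting m₀ = 0, d₀ = 1), with convergents p_k = a_k·p_{k-1} + p_{k-2}, q_k = a_k·q_{k-1} + q_{k-2} (p₋₁ = 1, q₋₁ = 0):
  k = 0: a₀ = 6; p₀/q₀ = 6/1; p₀² − 38·q₀² = 36 − 38 = -2.
  k = 1: m = 6, d = 2, a = ⌊(6 + 6)/2⌋ = 6; p/q = (6·6 + 1)/(6·1 + 0) = 37/6; p² − 38·q² = 1369 − 1368 = 1.
  The first convergent with p² − 38·q² = 1 gives the fundamental solution (x₁, y₁) = (37, 6).
Step 2: Apply the recurrence (x_{n+1}, y_{n+1}) = (x₁x_n + 38y₁y_n, x₁y_n + y₁x_n) repeatedly.
  From (x_1, y_1) = (37, 6): x_2 = 37·37 + 38·6·6 = 2737; y_2 = 37·6 + 6·37 = 444.
  From (x_2, y_2) = (2737, 444): x_3 = 37·2737 + 38·6·444 = 202501; y_3 = 37·444 + 6·2737 = 32850.
  From (x_3, y_3) = (202501, 32850): x_4 = 37·202501 + 38·6·32850 = 14982337; y_4 = 37·32850 + 6·202501 = 2430456.
Step 3: Verify x_4² - 38·y_4² = 224470421981569 - 224470421981568 = 1 (should be 1). ✓

(x_1, y_1) = (37, 6); (x_4, y_4) = (14982337, 2430456).


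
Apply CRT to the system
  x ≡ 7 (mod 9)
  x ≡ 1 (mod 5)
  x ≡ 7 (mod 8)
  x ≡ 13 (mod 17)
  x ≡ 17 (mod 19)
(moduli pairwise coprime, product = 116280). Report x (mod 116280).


Product of moduli M = 9 · 5 · 8 · 17 · 19 = 116280.
Merge one congruence at a time:
  Start: x ≡ 7 (mod 9).
  Combine with x ≡ 1 (mod 5); new modulus lcm = 45.
    Write x = 7 + 9·t and substitute into x ≡ 1 (mod 5): 9·t ≡ 1 − 7 = -6 (mod 5).
    Reduce coefficients mod 5: 4·t ≡ 4 (mod 5).
    The inverse of 4 mod 5 is 4 (since 4·4 = 16 = 3·5 + 1), so t ≡ 4·4 = 16 ≡ 1 (mod 5).
    Then x = 7 + 9·1 = 16, valid modulo lcm(9, 5) = 45: x ≡ 16 (mod 45).
  Combine with x ≡ 7 (mod 8); new modulus lcm = 360.
    Write x = 16 + 45·t and substitute into x ≡ 7 (mod 8): 45·t ≡ 7 − 16 = -9 (mod 8).
    Reduce coefficients mod 8: 5·t ≡ 7 (mod 8).
    The inverse of 5 mod 8 is 5 (since 5·5 = 25 = 3·8 + 1), so t ≡ 5·7 = 35 ≡ 3 (mod 8).
    Then x = 16 + 45·3 = 151, valid modulo lcm(45, 8) = 360: x ≡ 151 (mod 360).
  Combine with x ≡ 13 (mod 17); new modulus lcm = 6120.
    Write x = 151 + 360·t and substitute into x ≡ 13 (mod 17): 360·t ≡ 13 − 151 = -138 (mod 17).
    Reduce coefficients mod 17: 3·t ≡ 15 (mod 17).
    The inverse of 3 mod 17 is 6 (since 3·6 = 18 = 1·17 + 1), so t ≡ 6·15 = 90 ≡ 5 (mod 17).
    Then x = 151 + 360·5 = 1951, valid modulo lcm(360, 17) = 6120: x ≡ 1951 (mod 6120).
  Combine with x ≡ 17 (mod 19); new modulus lcm = 116280.
    Write x = 1951 + 6120·t and substitute into x ≡ 17 (mod 19): 6120·t ≡ 17 − 1951 = -1934 (mod 19).
    Reduce coefficients mod 19: 2·t ≡ 4 (mod 19).
    The inverse of 2 mod 19 is 10 (since 2·10 = 20 = 1·19 + 1), so t ≡ 10·4 = 40 ≡ 2 (mod 19).
    Then x = 1951 + 6120·2 = 14191, valid modulo lcm(6120, 19) = 116280: x ≡ 14191 (mod 116280).
Verify against each original: 14191 mod 9 = 7, 14191 mod 5 = 1, 14191 mod 8 = 7, 14191 mod 17 = 13, 14191 mod 19 = 17.

x ≡ 14191 (mod 116280).


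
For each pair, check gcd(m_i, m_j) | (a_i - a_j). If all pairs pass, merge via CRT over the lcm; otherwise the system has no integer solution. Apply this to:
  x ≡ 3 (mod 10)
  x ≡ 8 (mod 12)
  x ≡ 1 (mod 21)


Moduli 10, 12, 21 are not pairwise coprime, so CRT works modulo lcm(m_i) when all pairwise compatibility conditions hold.
Pairwise compatibility: gcd(m_i, m_j) must divide a_i - a_j for every pair.
Merge one congruence at a time:
  Start: x ≡ 3 (mod 10).
  Combine with x ≡ 8 (mod 12): gcd(10, 12) = 2, and 8 - 3 = 5 is NOT divisible by 2.
    ⇒ system is inconsistent (no integer solution).

No solution (the system is inconsistent).


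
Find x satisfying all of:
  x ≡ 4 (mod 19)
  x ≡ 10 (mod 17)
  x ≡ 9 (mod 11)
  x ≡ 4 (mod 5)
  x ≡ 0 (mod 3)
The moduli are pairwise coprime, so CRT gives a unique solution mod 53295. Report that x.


Product of moduli M = 19 · 17 · 11 · 5 · 3 = 53295.
Merge one congruence at a time:
  Start: x ≡ 4 (mod 19).
  Combine with x ≡ 10 (mod 17); new modulus lcm = 323.
    Write x = 4 + 19·t and substitute into x ≡ 10 (mod 17): 19·t ≡ 10 − 4 = 6 (mod 17).
    Reduce coefficients mod 17: 2·t ≡ 6 (mod 17).
    The inverse of 2 mod 17 is 9 (since 2·9 = 18 = 1·17 + 1), so t ≡ 9·6 = 54 ≡ 3 (mod 17).
    Then x = 4 + 19·3 = 61, valid modulo lcm(19, 17) = 323: x ≡ 61 (mod 323).
  Combine with x ≡ 9 (mod 11); new modulus lcm = 3553.
    Write x = 61 + 323·t and substitute into x ≡ 9 (mod 11): 323·t ≡ 9 − 61 = -52 (mod 11).
    Reduce coefficients mod 11: 4·t ≡ 3 (mod 11).
    The inverse of 4 mod 11 is 3 (since 4·3 = 12 = 1·11 + 1), so t ≡ 3·3 = 9 ≡ 9 (mod 11).
    Then x = 61 + 323·9 = 2968, valid modulo lcm(323, 11) = 3553: x ≡ 2968 (mod 3553).
  Combine with x ≡ 4 (mod 5); new modulus lcm = 17765.
    Write x = 2968 + 3553·t and substitute into x ≡ 4 (mod 5): 3553·t ≡ 4 − 2968 = -2964 (mod 5).
    Reduce coefficients mod 5: 3·t ≡ 1 (mod 5).
    The inverse of 3 mod 5 is 2 (since 3·2 = 6 = 1·5 + 1), so t ≡ 2·1 = 2 ≡ 2 (mod 5).
    Then x = 2968 + 3553·2 = 10074, valid modulo lcm(3553, 5) = 17765: x ≡ 10074 (mod 17765).
  Combine with x ≡ 0 (mod 3); new modulus lcm = 53295.
    Write x = 10074 + 17765·t and substitute into x ≡ 0 (mod 3): 17765·t ≡ 0 − 10074 = -10074 (mod 3).
    Reduce coefficients mod 3: 2·t ≡ 0 (mod 3).
    The inverse of 2 mod 3 is 2 (since 2·2 = 4 = 1·3 + 1), so t ≡ 2·0 = 0 ≡ 0 (mod 3).
    Then x = 10074 + 17765·0 = 10074, valid modulo lcm(17765, 3) = 53295: x ≡ 10074 (mod 53295).
Verify against each original: 10074 mod 19 = 4, 10074 mod 17 = 10, 10074 mod 11 = 9, 10074 mod 5 = 4, 10074 mod 3 = 0.

x ≡ 10074 (mod 53295).


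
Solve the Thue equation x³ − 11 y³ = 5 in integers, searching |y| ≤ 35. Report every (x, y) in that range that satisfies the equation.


The equation is x³ - 11y³ = 5. For fixed y, x³ = 11·y³ + 5, so a solution requires the RHS to be a perfect cube.
Strategy: iterate y from -35 to 35, compute RHS = 11·y³ + 5, and check whether it is a (positive or negative) perfect cube.
Check small values of y:
  y = 0: RHS = 5 is not a perfect cube.
  y = 1: RHS = 16 is not a perfect cube.
  y = -1: RHS = -6 is not a perfect cube.
  y = 2: RHS = 93 is not a perfect cube.
  y = -2: RHS = -83 is not a perfect cube.
  y = 3: RHS = 302 is not a perfect cube.
  y = -3: RHS = -292 is not a perfect cube.
Continuing the search up to |y| = 35 finds no solutions either.
No (x, y) in the scanned range satisfies the equation.

No integer solutions with |y| ≤ 35.


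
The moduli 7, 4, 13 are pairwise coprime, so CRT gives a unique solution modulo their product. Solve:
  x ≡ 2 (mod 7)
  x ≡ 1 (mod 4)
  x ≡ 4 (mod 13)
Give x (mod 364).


Moduli 7, 4, 13 are pairwise coprime; by CRT there is a unique solution modulo M = 7 · 4 · 13 = 364.
Solve pairwise, accumulating the modulus:
  Start with x ≡ 2 (mod 7).
  Combine with x ≡ 1 (mod 4): since gcd(7, 4) = 1, we get a unique residue mod 28.
    Write x = 2 + 7·t and substitute into x ≡ 1 (mod 4): 7·t ≡ 1 − 2 = -1 (mod 4).
    Reduce coefficients mod 4: 3·t ≡ 3 (mod 4).
    The inverse of 3 mod 4 is 3 (since 3·3 = 9 = 2·4 + 1), so t ≡ 3·3 = 9 ≡ 1 (mod 4).
    Then x = 2 + 7·1 = 9, valid modulo lcm(7, 4) = 28: x ≡ 9 (mod 28).
  Combine with x ≡ 4 (mod 13): since gcd(28, 13) = 1, we get a unique residue mod 364.
    Write x = 9 + 28·t and substitute into x ≡ 4 (mod 13): 28·t ≡ 4 − 9 = -5 (mod 13).
    Reduce coefficients mod 13: 2·t ≡ 8 (mod 13).
    The inverse of 2 mod 13 is 7 (since 2·7 = 14 = 1·13 + 1), so t ≡ 7·8 = 56 ≡ 4 (mod 13).
    Then x = 9 + 28·4 = 121, valid modulo lcm(28, 13) = 364: x ≡ 121 (mod 364).
Verify: 121 mod 7 = 2 ✓, 121 mod 4 = 1 ✓, 121 mod 13 = 4 ✓.

x ≡ 121 (mod 364).


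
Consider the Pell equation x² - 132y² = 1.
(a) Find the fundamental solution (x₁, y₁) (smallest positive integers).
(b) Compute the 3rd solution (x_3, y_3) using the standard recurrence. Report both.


Step 1: Find the fundamental solution (x₁, y₁) of x² - 132y² = 1.
  Expand √132 as a continued fraction. a₀ = ⌊√132⌋ = 11; iterate m_{k+1} = d_k·a_k − m_k, d_{k+1} = (132 − m_{k+1}²)/d_k, a_{k+1} = ⌊(a₀ + m_{k+1})/d_{k+1}⌋ (starting m₀ = 0, d₀ = 1), with convergents p_k = a_k·p_{k-1} + p_{k-2}, q_k = a_k·q_{k-1} + q_{k-2} (p₋₁ = 1, q₋₁ = 0):
  k = 0: a₀ = 11; p₀/q₀ = 11/1; p₀² − 132·q₀² = 121 − 132 = -11.
  k = 1: m = 11, d = 11, a = ⌊(11 + 11)/11⌋ = 2; p/q = (2·11 + 1)/(2·1 + 0) = 23/2; p² − 132·q² = 529 − 528 = 1.
  The first convergent with p² − 132·q² = 1 gives the fundamental solution (x₁, y₁) = (23, 2).
Step 2: Apply the recurrence (x_{n+1}, y_{n+1}) = (x₁x_n + 132y₁y_n, x₁y_n + y₁x_n) repeatedly.
  From (x_1, y_1) = (23, 2): x_2 = 23·23 + 132·2·2 = 1057; y_2 = 23·2 + 2·23 = 92.
  From (x_2, y_2) = (1057, 92): x_3 = 23·1057 + 132·2·92 = 48599; y_3 = 23·92 + 2·1057 = 4230.
Step 3: Verify x_3² - 132·y_3² = 2361862801 - 2361862800 = 1 (should be 1). ✓

(x_1, y_1) = (23, 2); (x_3, y_3) = (48599, 4230).


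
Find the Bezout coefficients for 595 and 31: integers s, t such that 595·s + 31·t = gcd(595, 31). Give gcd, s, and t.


Euclidean algorithm on (595, 31) — divide until remainder is 0:
  595 = 19 · 31 + 6
  31 = 5 · 6 + 1
  6 = 6 · 1 + 0
gcd(595, 31) = 1.
Track Bezout coefficients alongside the remainders: start with r₀ = 595 = a·1 + b·0 (s = 1, t = 0) and r₁ = 31 = a·0 + b·1 (s = 0, t = 1); each new remainder r_{k+1} = r_{k-1} − q_k·r_k inherits s_{k+1} = s_{k-1} − q_k·s_k, t_{k+1} = t_{k-1} − q_k·t_k, so r_k = a·s_k + b·t_k at every step:
  q = 19: r = 6, s = 1 − 19·0 = 1, t = 0 − 19·1 = -19  (check: 595·1 + 31·(-19) = 6)
  q = 5: r = 1, s = 0 − 5·1 = -5, t = 1 − 5·(-19) = 96  (check: 595·(-5) + 31·96 = 1)
The row with r = 1 (the gcd) gives the Bezout coefficients s = -5, t = 96.
Result: 595 · (-5) + 31 · (96) = 1.

gcd(595, 31) = 1; s = -5, t = 96 (check: 595·(-5) + 31·96 = 1).


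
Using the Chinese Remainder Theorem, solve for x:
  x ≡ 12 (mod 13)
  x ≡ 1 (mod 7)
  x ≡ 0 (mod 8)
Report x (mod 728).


Moduli 13, 7, 8 are pairwise coprime; by CRT there is a unique solution modulo M = 13 · 7 · 8 = 728.
Solve pairwise, accumulating the modulus:
  Start with x ≡ 12 (mod 13).
  Combine with x ≡ 1 (mod 7): since gcd(13, 7) = 1, we get a unique residue mod 91.
    Write x = 12 + 13·t and substitute into x ≡ 1 (mod 7): 13·t ≡ 1 − 12 = -11 (mod 7).
    Reduce coefficients mod 7: 6·t ≡ 3 (mod 7).
    The inverse of 6 mod 7 is 6 (since 6·6 = 36 = 5·7 + 1), so t ≡ 6·3 = 18 ≡ 4 (mod 7).
    Then x = 12 + 13·4 = 64, valid modulo lcm(13, 7) = 91: x ≡ 64 (mod 91).
  Combine with x ≡ 0 (mod 8): since gcd(91, 8) = 1, we get a unique residue mod 728.
    Write x = 64 + 91·t and substitute into x ≡ 0 (mod 8): 91·t ≡ 0 − 64 = -64 (mod 8).
    Reduce coefficients mod 8: 3·t ≡ 0 (mod 8).
    The inverse of 3 mod 8 is 3 (since 3·3 = 9 = 1·8 + 1), so t ≡ 3·0 = 0 ≡ 0 (mod 8).
    Then x = 64 + 91·0 = 64, valid modulo lcm(91, 8) = 728: x ≡ 64 (mod 728).
Verify: 64 mod 13 = 12 ✓, 64 mod 7 = 1 ✓, 64 mod 8 = 0 ✓.

x ≡ 64 (mod 728).


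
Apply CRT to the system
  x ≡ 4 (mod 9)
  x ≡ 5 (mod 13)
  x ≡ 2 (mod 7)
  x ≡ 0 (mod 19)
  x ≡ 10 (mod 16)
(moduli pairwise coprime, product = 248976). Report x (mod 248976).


Product of moduli M = 9 · 13 · 7 · 19 · 16 = 248976.
Merge one congruence at a time:
  Start: x ≡ 4 (mod 9).
  Combine with x ≡ 5 (mod 13); new modulus lcm = 117.
    Write x = 4 + 9·t and substitute into x ≡ 5 (mod 13): 9·t ≡ 5 − 4 = 1 (mod 13).
    The inverse of 9 mod 13 is 3 (since 9·3 = 27 = 2·13 + 1), so t ≡ 3·1 = 3 ≡ 3 (mod 13).
    Then x = 4 + 9·3 = 31, valid modulo lcm(9, 13) = 117: x ≡ 31 (mod 117).
  Combine with x ≡ 2 (mod 7); new modulus lcm = 819.
    Write x = 31 + 117·t and substitute into x ≡ 2 (mod 7): 117·t ≡ 2 − 31 = -29 (mod 7).
    Reduce coefficients mod 7: 5·t ≡ 6 (mod 7).
    The inverse of 5 mod 7 is 3 (since 5·3 = 15 = 2·7 + 1), so t ≡ 3·6 = 18 ≡ 4 (mod 7).
    Then x = 31 + 117·4 = 499, valid modulo lcm(117, 7) = 819: x ≡ 499 (mod 819).
  Combine with x ≡ 0 (mod 19); new modulus lcm = 15561.
    Write x = 499 + 819·t and substitute into x ≡ 0 (mod 19): 819·t ≡ 0 − 499 = -499 (mod 19).
    Reduce coefficients mod 19: 2·t ≡ 14 (mod 19).
    The inverse of 2 mod 19 is 10 (since 2·10 = 20 = 1·19 + 1), so t ≡ 10·14 = 140 ≡ 7 (mod 19).
    Then x = 499 + 819·7 = 6232, valid modulo lcm(819, 19) = 15561: x ≡ 6232 (mod 15561).
  Combine with x ≡ 10 (mod 16); new modulus lcm = 248976.
    Write x = 6232 + 15561·t and substitute into x ≡ 10 (mod 16): 15561·t ≡ 10 − 6232 = -6222 (mod 16).
    Reduce coefficients mod 16: 9·t ≡ 2 (mod 16).
    The inverse of 9 mod 16 is 9 (since 9·9 = 81 = 5·16 + 1), so t ≡ 9·2 = 18 ≡ 2 (mod 16).
    Then x = 6232 + 15561·2 = 37354, valid modulo lcm(15561, 16) = 248976: x ≡ 37354 (mod 248976).
Verify against each original: 37354 mod 9 = 4, 37354 mod 13 = 5, 37354 mod 7 = 2, 37354 mod 19 = 0, 37354 mod 16 = 10.

x ≡ 37354 (mod 248976).


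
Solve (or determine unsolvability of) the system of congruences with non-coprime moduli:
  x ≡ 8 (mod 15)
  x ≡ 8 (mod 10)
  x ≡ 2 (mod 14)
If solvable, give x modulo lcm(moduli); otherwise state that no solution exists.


Moduli 15, 10, 14 are not pairwise coprime, so CRT works modulo lcm(m_i) when all pairwise compatibility conditions hold.
Pairwise compatibility: gcd(m_i, m_j) must divide a_i - a_j for every pair.
Merge one congruence at a time:
  Start: x ≡ 8 (mod 15).
  Combine with x ≡ 8 (mod 10): gcd(15, 10) = 5; 8 - 8 = 0, which IS divisible by 5, so compatible.
    Write x = 8 + 15·t and substitute into x ≡ 8 (mod 10): 15·t ≡ 8 − 8 = 0 (mod 10).
    Divide the congruence (and modulus) by g = 5: 3·t ≡ 0 (mod 2).
    Reduce coefficients mod 2: 1·t ≡ 0 (mod 2).
    So t ≡ 0 (mod 2).
    Then x = 8 + 15·0 = 8, valid modulo lcm(15, 10) = 30: x ≡ 8 (mod 30).
  Combine with x ≡ 2 (mod 14): gcd(30, 14) = 2; 2 - 8 = -6, which IS divisible by 2, so compatible.
    Write x = 8 + 30·t and substitute into x ≡ 2 (mod 14): 30·t ≡ 2 − 8 = -6 (mod 14).
    Divide the congruence (and modulus) by g = 2: 15·t ≡ -3 (mod 7).
    Reduce coefficients mod 7: 1·t ≡ 4 (mod 7).
    So t ≡ 4 (mod 7).
    Then x = 8 + 30·4 = 128, valid modulo lcm(30, 14) = 210: x ≡ 128 (mod 210).
Verify: 128 mod 15 = 8, 128 mod 10 = 8, 128 mod 14 = 2.

x ≡ 128 (mod 210).


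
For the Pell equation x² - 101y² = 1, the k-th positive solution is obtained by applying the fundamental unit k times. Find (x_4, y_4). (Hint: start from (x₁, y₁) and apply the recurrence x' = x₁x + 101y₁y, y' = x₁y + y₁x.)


Step 1: Find the fundamental solution (x₁, y₁) of x² - 101y² = 1.
  Expand √101 as a continued fraction. a₀ = ⌊√101⌋ = 10; iterate m_{k+1} = d_k·a_k − m_k, d_{k+1} = (101 − m_{k+1}²)/d_k, a_{k+1} = ⌊(a₀ + m_{k+1})/d_{k+1}⌋ (starting m₀ = 0, d₀ = 1), with convergents p_k = a_k·p_{k-1} + p_{k-2}, q_k = a_k·q_{k-1} + q_{k-2} (p₋₁ = 1, q₋₁ = 0):
  k = 0: a₀ = 10; p₀/q₀ = 10/1; p₀² − 101·q₀² = 100 − 101 = -1.
  k = 1: m = 10, d = 1, a = ⌊(10 + 10)/1⌋ = 20; p/q = (20·10 + 1)/(20·1 + 0) = 201/20; p² − 101·q² = 40401 − 40400 = 1.
  The first convergent with p² − 101·q² = 1 gives the fundamental solution (x₁, y₁) = (201, 20).
Step 2: Apply the recurrence (x_{n+1}, y_{n+1}) = (x₁x_n + 101y₁y_n, x₁y_n + y₁x_n) repeatedly.
  From (x_1, y_1) = (201, 20): x_2 = 201·201 + 101·20·20 = 80801; y_2 = 201·20 + 20·201 = 8040.
  From (x_2, y_2) = (80801, 8040): x_3 = 201·80801 + 101·20·8040 = 32481801; y_3 = 201·8040 + 20·80801 = 3232060.
  From (x_3, y_3) = (32481801, 3232060): x_4 = 201·32481801 + 101·20·3232060 = 13057603201; y_4 = 201·3232060 + 20·32481801 = 1299280080.
Step 3: Verify x_4² - 101·y_4² = 170501001354765446401 - 170501001354765446400 = 1 (should be 1). ✓

(x_1, y_1) = (201, 20); (x_4, y_4) = (13057603201, 1299280080).


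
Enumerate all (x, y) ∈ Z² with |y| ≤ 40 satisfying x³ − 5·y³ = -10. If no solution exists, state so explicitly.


The equation is x³ - 5y³ = -10. For fixed y, x³ = 5·y³ − 10, so a solution requires the RHS to be a perfect cube.
Strategy: iterate y from -40 to 40, compute RHS = 5·y³ − 10, and check whether it is a (positive or negative) perfect cube.
Check small values of y:
  y = 0: RHS = -10 is not a perfect cube.
  y = 1: RHS = -5 is not a perfect cube.
  y = -1: RHS = -15 is not a perfect cube.
  y = 2: RHS = 30 is not a perfect cube.
  y = -2: RHS = -50 is not a perfect cube.
  y = 3: RHS = 125 = (5)³ ⇒ x = 5 works.
  y = -3: RHS = -145 is not a perfect cube.
Continuing the search up to |y| = 40 finds no further solutions beyond those listed.
Collected solutions: (5, 3).

Solutions (with |y| ≤ 40): (5, 3).


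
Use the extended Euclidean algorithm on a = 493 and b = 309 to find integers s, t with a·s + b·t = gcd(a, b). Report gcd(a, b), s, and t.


Euclidean algorithm on (493, 309) — divide until remainder is 0:
  493 = 1 · 309 + 184
  309 = 1 · 184 + 125
  184 = 1 · 125 + 59
  125 = 2 · 59 + 7
  59 = 8 · 7 + 3
  7 = 2 · 3 + 1
  3 = 3 · 1 + 0
gcd(493, 309) = 1.
Track Bezout coefficients alongside the remainders: start with r₀ = 493 = a·1 + b·0 (s = 1, t = 0) and r₁ = 309 = a·0 + b·1 (s = 0, t = 1); each new remainder r_{k+1} = r_{k-1} − q_k·r_k inherits s_{k+1} = s_{k-1} − q_k·s_k, t_{k+1} = t_{k-1} − q_k·t_k, so r_k = a·s_k + b·t_k at every step:
  q = 1: r = 184, s = 1 − 1·0 = 1, t = 0 − 1·1 = -1  (check: 493·1 + 309·(-1) = 184)
  q = 1: r = 125, s = 0 − 1·1 = -1, t = 1 − 1·(-1) = 2  (check: 493·(-1) + 309·2 = 125)
  q = 1: r = 59, s = 1 − 1·(-1) = 2, t = -1 − 1·2 = -3  (check: 493·2 + 309·(-3) = 59)
  q = 2: r = 7, s = -1 − 2·2 = -5, t = 2 − 2·(-3) = 8  (check: 493·(-5) + 309·8 = 7)
  q = 8: r = 3, s = 2 − 8·(-5) = 42, t = -3 − 8·8 = -67  (check: 493·42 + 309·(-67) = 3)
  q = 2: r = 1, s = -5 − 2·42 = -89, t = 8 − 2·(-67) = 142  (check: 493·(-89) + 309·142 = 1)
The row with r = 1 (the gcd) gives the Bezout coefficients s = -89, t = 142.
Result: 493 · (-89) + 309 · (142) = 1.

gcd(493, 309) = 1; s = -89, t = 142 (check: 493·(-89) + 309·142 = 1).


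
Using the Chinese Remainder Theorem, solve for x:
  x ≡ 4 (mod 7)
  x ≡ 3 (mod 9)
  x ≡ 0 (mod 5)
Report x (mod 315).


Moduli 7, 9, 5 are pairwise coprime; by CRT there is a unique solution modulo M = 7 · 9 · 5 = 315.
Solve pairwise, accumulating the modulus:
  Start with x ≡ 4 (mod 7).
  Combine with x ≡ 3 (mod 9): since gcd(7, 9) = 1, we get a unique residue mod 63.
    Write x = 4 + 7·t and substitute into x ≡ 3 (mod 9): 7·t ≡ 3 − 4 = -1 (mod 9).
    Reduce coefficients mod 9: 7·t ≡ 8 (mod 9).
    The inverse of 7 mod 9 is 4 (since 7·4 = 28 = 3·9 + 1), so t ≡ 4·8 = 32 ≡ 5 (mod 9).
    Then x = 4 + 7·5 = 39, valid modulo lcm(7, 9) = 63: x ≡ 39 (mod 63).
  Combine with x ≡ 0 (mod 5): since gcd(63, 5) = 1, we get a unique residue mod 315.
    Write x = 39 + 63·t and substitute into x ≡ 0 (mod 5): 63·t ≡ 0 − 39 = -39 (mod 5).
    Reduce coefficients mod 5: 3·t ≡ 1 (mod 5).
    The inverse of 3 mod 5 is 2 (since 3·2 = 6 = 1·5 + 1), so t ≡ 2·1 = 2 ≡ 2 (mod 5).
    Then x = 39 + 63·2 = 165, valid modulo lcm(63, 5) = 315: x ≡ 165 (mod 315).
Verify: 165 mod 7 = 4 ✓, 165 mod 9 = 3 ✓, 165 mod 5 = 0 ✓.

x ≡ 165 (mod 315).


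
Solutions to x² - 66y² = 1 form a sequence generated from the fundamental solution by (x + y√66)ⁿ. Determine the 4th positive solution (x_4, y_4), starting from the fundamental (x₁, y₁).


Step 1: Find the fundamental solution (x₁, y₁) of x² - 66y² = 1.
  Expand √66 as a continued fraction. a₀ = ⌊√66⌋ = 8; iterate m_{k+1} = d_k·a_k − m_k, d_{k+1} = (66 − m_{k+1}²)/d_k, a_{k+1} = ⌊(a₀ + m_{k+1})/d_{k+1}⌋ (starting m₀ = 0, d₀ = 1), with convergents p_k = a_k·p_{k-1} + p_{k-2}, q_k = a_k·q_{k-1} + q_{k-2} (p₋₁ = 1, q₋₁ = 0):
  k = 0: a₀ = 8; p₀/q₀ = 8/1; p₀² − 66·q₀² = 64 − 66 = -2.
  k = 1: m = 8, d = 2, a = ⌊(8 + 8)/2⌋ = 8; p/q = (8·8 + 1)/(8·1 + 0) = 65/8; p² − 66·q² = 4225 − 4224 = 1.
  The first convergent with p² − 66·q² = 1 gives the fundamental solution (x₁, y₁) = (65, 8).
Step 2: Apply the recurrence (x_{n+1}, y_{n+1}) = (x₁x_n + 66y₁y_n, x₁y_n + y₁x_n) repeatedly.
  From (x_1, y_1) = (65, 8): x_2 = 65·65 + 66·8·8 = 8449; y_2 = 65·8 + 8·65 = 1040.
  From (x_2, y_2) = (8449, 1040): x_3 = 65·8449 + 66·8·1040 = 1098305; y_3 = 65·1040 + 8·8449 = 135192.
  From (x_3, y_3) = (1098305, 135192): x_4 = 65·1098305 + 66·8·135192 = 142771201; y_4 = 65·135192 + 8·1098305 = 17573920.
Step 3: Verify x_4² - 66·y_4² = 20383615834982401 - 20383615834982400 = 1 (should be 1). ✓

(x_1, y_1) = (65, 8); (x_4, y_4) = (142771201, 17573920).


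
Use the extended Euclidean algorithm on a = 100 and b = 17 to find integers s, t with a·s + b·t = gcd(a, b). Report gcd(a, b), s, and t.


Euclidean algorithm on (100, 17) — divide until remainder is 0:
  100 = 5 · 17 + 15
  17 = 1 · 15 + 2
  15 = 7 · 2 + 1
  2 = 2 · 1 + 0
gcd(100, 17) = 1.
Track Bezout coefficients alongside the remainders: start with r₀ = 100 = a·1 + b·0 (s = 1, t = 0) and r₁ = 17 = a·0 + b·1 (s = 0, t = 1); each new remainder r_{k+1} = r_{k-1} − q_k·r_k inherits s_{k+1} = s_{k-1} − q_k·s_k, t_{k+1} = t_{k-1} − q_k·t_k, so r_k = a·s_k + b·t_k at every step:
  q = 5: r = 15, s = 1 − 5·0 = 1, t = 0 − 5·1 = -5  (check: 100·1 + 17·(-5) = 15)
  q = 1: r = 2, s = 0 − 1·1 = -1, t = 1 − 1·(-5) = 6  (check: 100·(-1) + 17·6 = 2)
  q = 7: r = 1, s = 1 − 7·(-1) = 8, t = -5 − 7·6 = -47  (check: 100·8 + 17·(-47) = 1)
The row with r = 1 (the gcd) gives the Bezout coefficients s = 8, t = -47.
Result: 100 · (8) + 17 · (-47) = 1.

gcd(100, 17) = 1; s = 8, t = -47 (check: 100·8 + 17·(-47) = 1).


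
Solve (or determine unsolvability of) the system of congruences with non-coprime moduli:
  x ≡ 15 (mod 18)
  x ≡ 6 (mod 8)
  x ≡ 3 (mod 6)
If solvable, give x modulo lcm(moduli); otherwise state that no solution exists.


Moduli 18, 8, 6 are not pairwise coprime, so CRT works modulo lcm(m_i) when all pairwise compatibility conditions hold.
Pairwise compatibility: gcd(m_i, m_j) must divide a_i - a_j for every pair.
Merge one congruence at a time:
  Start: x ≡ 15 (mod 18).
  Combine with x ≡ 6 (mod 8): gcd(18, 8) = 2, and 6 - 15 = -9 is NOT divisible by 2.
    ⇒ system is inconsistent (no integer solution).

No solution (the system is inconsistent).


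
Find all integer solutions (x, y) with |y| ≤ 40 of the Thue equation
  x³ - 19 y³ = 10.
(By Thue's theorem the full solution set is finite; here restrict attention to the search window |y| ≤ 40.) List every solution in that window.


The equation is x³ - 19y³ = 10. For fixed y, x³ = 19·y³ + 10, so a solution requires the RHS to be a perfect cube.
Strategy: iterate y from -40 to 40, compute RHS = 19·y³ + 10, and check whether it is a (positive or negative) perfect cube.
Check small values of y:
  y = 0: RHS = 10 is not a perfect cube.
  y = 1: RHS = 29 is not a perfect cube.
  y = -1: RHS = -9 is not a perfect cube.
  y = 2: RHS = 162 is not a perfect cube.
  y = -2: RHS = -142 is not a perfect cube.
  y = 3: RHS = 523 is not a perfect cube.
  y = -3: RHS = -503 is not a perfect cube.
Continuing the search up to |y| = 40 finds no solutions either.
No (x, y) in the scanned range satisfies the equation.

No integer solutions with |y| ≤ 40.


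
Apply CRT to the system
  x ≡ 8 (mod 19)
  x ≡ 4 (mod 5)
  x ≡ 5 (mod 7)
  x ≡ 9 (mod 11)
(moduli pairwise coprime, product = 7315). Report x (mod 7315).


Product of moduli M = 19 · 5 · 7 · 11 = 7315.
Merge one congruence at a time:
  Start: x ≡ 8 (mod 19).
  Combine with x ≡ 4 (mod 5); new modulus lcm = 95.
    Write x = 8 + 19·t and substitute into x ≡ 4 (mod 5): 19·t ≡ 4 − 8 = -4 (mod 5).
    Reduce coefficients mod 5: 4·t ≡ 1 (mod 5).
    The inverse of 4 mod 5 is 4 (since 4·4 = 16 = 3·5 + 1), so t ≡ 4·1 = 4 ≡ 4 (mod 5).
    Then x = 8 + 19·4 = 84, valid modulo lcm(19, 5) = 95: x ≡ 84 (mod 95).
  Combine with x ≡ 5 (mod 7); new modulus lcm = 665.
    Write x = 84 + 95·t and substitute into x ≡ 5 (mod 7): 95·t ≡ 5 − 84 = -79 (mod 7).
    Reduce coefficients mod 7: 4·t ≡ 5 (mod 7).
    The inverse of 4 mod 7 is 2 (since 4·2 = 8 = 1·7 + 1), so t ≡ 2·5 = 10 ≡ 3 (mod 7).
    Then x = 84 + 95·3 = 369, valid modulo lcm(95, 7) = 665: x ≡ 369 (mod 665).
  Combine with x ≡ 9 (mod 11); new modulus lcm = 7315.
    Write x = 369 + 665·t and substitute into x ≡ 9 (mod 11): 665·t ≡ 9 − 369 = -360 (mod 11).
    Reduce coefficients mod 11: 5·t ≡ 3 (mod 11).
    The inverse of 5 mod 11 is 9 (since 5·9 = 45 = 4·11 + 1), so t ≡ 9·3 = 27 ≡ 5 (mod 11).
    Then x = 369 + 665·5 = 3694, valid modulo lcm(665, 11) = 7315: x ≡ 3694 (mod 7315).
Verify against each original: 3694 mod 19 = 8, 3694 mod 5 = 4, 3694 mod 7 = 5, 3694 mod 11 = 9.

x ≡ 3694 (mod 7315).


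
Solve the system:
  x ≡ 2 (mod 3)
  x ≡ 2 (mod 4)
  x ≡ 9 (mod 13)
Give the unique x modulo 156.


Moduli 3, 4, 13 are pairwise coprime; by CRT there is a unique solution modulo M = 3 · 4 · 13 = 156.
Solve pairwise, accumulating the modulus:
  Start with x ≡ 2 (mod 3).
  Combine with x ≡ 2 (mod 4): since gcd(3, 4) = 1, we get a unique residue mod 12.
    Write x = 2 + 3·t and substitute into x ≡ 2 (mod 4): 3·t ≡ 2 − 2 = 0 (mod 4).
    The inverse of 3 mod 4 is 3 (since 3·3 = 9 = 2·4 + 1), so t ≡ 3·0 = 0 ≡ 0 (mod 4).
    Then x = 2 + 3·0 = 2, valid modulo lcm(3, 4) = 12: x ≡ 2 (mod 12).
  Combine with x ≡ 9 (mod 13): since gcd(12, 13) = 1, we get a unique residue mod 156.
    Write x = 2 + 12·t and substitute into x ≡ 9 (mod 13): 12·t ≡ 9 − 2 = 7 (mod 13).
    The inverse of 12 mod 13 is 12 (since 12·12 = 144 = 11·13 + 1), so t ≡ 12·7 = 84 ≡ 6 (mod 13).
    Then x = 2 + 12·6 = 74, valid modulo lcm(12, 13) = 156: x ≡ 74 (mod 156).
Verify: 74 mod 3 = 2 ✓, 74 mod 4 = 2 ✓, 74 mod 13 = 9 ✓.

x ≡ 74 (mod 156).


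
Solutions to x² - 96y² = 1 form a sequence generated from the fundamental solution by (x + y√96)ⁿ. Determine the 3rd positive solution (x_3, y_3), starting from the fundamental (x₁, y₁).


Step 1: Find the fundamental solution (x₁, y₁) of x² - 96y² = 1.
  Expand √96 as a continued fraction. a₀ = ⌊√96⌋ = 9; iterate m_{k+1} = d_k·a_k − m_k, d_{k+1} = (96 − m_{k+1}²)/d_k, a_{k+1} = ⌊(a₀ + m_{k+1})/d_{k+1}⌋ (starting m₀ = 0, d₀ = 1), with convergents p_k = a_k·p_{k-1} + p_{k-2}, q_k = a_k·q_{k-1} + q_{k-2} (p₋₁ = 1, q₋₁ = 0):
  k = 0: a₀ = 9; p₀/q₀ = 9/1; p₀² − 96·q₀² = 81 − 96 = -15.
  k = 1: m = 9, d = 15, a = ⌊(9 + 9)/15⌋ = 1; p/q = (1·9 + 1)/(1·1 + 0) = 10/1; p² − 96·q² = 100 − 96 = 4.
  k = 2: m = 6, d = 4, a = ⌊(9 + 6)/4⌋ = 3; p/q = (3·10 + 9)/(3·1 + 1) = 39/4; p² − 96·q² = 1521 − 1536 = -15.
  k = 3: m = 6, d = 15, a = ⌊(9 + 6)/15⌋ = 1; p/q = (1·39 + 10)/(1·4 + 1) = 49/5; p² − 96·q² = 2401 − 2400 = 1.
  The first convergent with p² − 96·q² = 1 gives the fundamental solution (x₁, y₁) = (49, 5).
Step 2: Apply the recurrence (x_{n+1}, y_{n+1}) = (x₁x_n + 96y₁y_n, x₁y_n + y₁x_n) repeatedly.
  From (x_1, y_1) = (49, 5): x_2 = 49·49 + 96·5·5 = 4801; y_2 = 49·5 + 5·49 = 490.
  From (x_2, y_2) = (4801, 490): x_3 = 49·4801 + 96·5·490 = 470449; y_3 = 49·490 + 5·4801 = 48015.
Step 3: Verify x_3² - 96·y_3² = 221322261601 - 221322261600 = 1 (should be 1). ✓

(x_1, y_1) = (49, 5); (x_3, y_3) = (470449, 48015).
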